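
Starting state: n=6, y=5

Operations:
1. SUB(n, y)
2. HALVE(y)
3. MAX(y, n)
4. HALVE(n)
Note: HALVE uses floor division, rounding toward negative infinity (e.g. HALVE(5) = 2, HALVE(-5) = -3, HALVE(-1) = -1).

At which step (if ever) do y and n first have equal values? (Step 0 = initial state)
Never

y and n never become equal during execution.

Comparing values at each step:
Initial: y=5, n=6
After step 1: y=5, n=1
After step 2: y=2, n=1
After step 3: y=2, n=1
After step 4: y=2, n=0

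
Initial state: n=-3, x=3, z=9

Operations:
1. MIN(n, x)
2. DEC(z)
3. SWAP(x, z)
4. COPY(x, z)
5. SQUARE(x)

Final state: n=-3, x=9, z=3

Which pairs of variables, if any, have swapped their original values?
(z, x)

Comparing initial and final values:
z: 9 → 3
n: -3 → -3
x: 3 → 9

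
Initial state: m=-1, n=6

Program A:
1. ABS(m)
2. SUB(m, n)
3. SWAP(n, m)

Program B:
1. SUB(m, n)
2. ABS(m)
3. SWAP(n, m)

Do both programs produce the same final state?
No

Program A final state: m=6, n=-5
Program B final state: m=6, n=7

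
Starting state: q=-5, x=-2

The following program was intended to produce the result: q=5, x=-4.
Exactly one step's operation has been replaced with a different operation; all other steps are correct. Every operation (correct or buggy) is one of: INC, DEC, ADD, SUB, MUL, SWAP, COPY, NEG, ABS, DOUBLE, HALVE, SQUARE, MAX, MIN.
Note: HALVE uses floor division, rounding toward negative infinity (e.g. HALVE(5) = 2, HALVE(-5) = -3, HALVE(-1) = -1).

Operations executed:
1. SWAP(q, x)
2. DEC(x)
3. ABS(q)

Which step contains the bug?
Step 1

Trace with buggy code:
Initial: q=-5, x=-2
After step 1: q=-2, x=-5
After step 2: q=-2, x=-6
After step 3: q=2, x=-6
Actual final q=2, x=-6 ≠ expected q=5, x=-4.
Step 1 is the only position where a single-operation replacement can produce the expected result.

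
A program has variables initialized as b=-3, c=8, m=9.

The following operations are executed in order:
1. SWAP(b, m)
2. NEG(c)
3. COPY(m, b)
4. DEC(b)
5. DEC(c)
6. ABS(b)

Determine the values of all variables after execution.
{b: 8, c: -9, m: 9}

Step-by-step execution:
Initial: b=-3, c=8, m=9
After step 1 (SWAP(b, m)): b=9, c=8, m=-3
After step 2 (NEG(c)): b=9, c=-8, m=-3
After step 3 (COPY(m, b)): b=9, c=-8, m=9
After step 4 (DEC(b)): b=8, c=-8, m=9
After step 5 (DEC(c)): b=8, c=-9, m=9
After step 6 (ABS(b)): b=8, c=-9, m=9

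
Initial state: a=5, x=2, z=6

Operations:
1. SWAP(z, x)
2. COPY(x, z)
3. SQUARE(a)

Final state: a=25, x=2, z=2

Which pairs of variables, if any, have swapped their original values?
None

Comparing initial and final values:
z: 6 → 2
x: 2 → 2
a: 5 → 25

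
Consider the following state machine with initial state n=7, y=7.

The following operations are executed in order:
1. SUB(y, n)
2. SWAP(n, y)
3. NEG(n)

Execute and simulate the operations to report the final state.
{n: 0, y: 7}

Step-by-step execution:
Initial: n=7, y=7
After step 1 (SUB(y, n)): n=7, y=0
After step 2 (SWAP(n, y)): n=0, y=7
After step 3 (NEG(n)): n=0, y=7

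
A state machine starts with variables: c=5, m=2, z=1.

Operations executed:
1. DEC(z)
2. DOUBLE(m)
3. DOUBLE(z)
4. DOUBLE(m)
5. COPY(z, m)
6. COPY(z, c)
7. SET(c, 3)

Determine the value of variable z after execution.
z = 5

Tracing execution:
Step 1: DEC(z) → z = 0
Step 2: DOUBLE(m) → z = 0
Step 3: DOUBLE(z) → z = 0
Step 4: DOUBLE(m) → z = 0
Step 5: COPY(z, m) → z = 8
Step 6: COPY(z, c) → z = 5
Step 7: SET(c, 3) → z = 5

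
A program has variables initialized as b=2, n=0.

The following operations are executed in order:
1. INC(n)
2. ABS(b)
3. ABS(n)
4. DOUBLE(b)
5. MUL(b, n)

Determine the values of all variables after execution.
{b: 4, n: 1}

Step-by-step execution:
Initial: b=2, n=0
After step 1 (INC(n)): b=2, n=1
After step 2 (ABS(b)): b=2, n=1
After step 3 (ABS(n)): b=2, n=1
After step 4 (DOUBLE(b)): b=4, n=1
After step 5 (MUL(b, n)): b=4, n=1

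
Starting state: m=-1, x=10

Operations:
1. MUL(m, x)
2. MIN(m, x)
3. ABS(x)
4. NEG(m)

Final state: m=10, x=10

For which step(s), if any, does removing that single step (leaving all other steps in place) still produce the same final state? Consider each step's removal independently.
Step(s) 2, 3

Testing removal of each single step:
Without step 1: final = m=1, x=10 (different)
Without step 2: final = m=10, x=10 (same)
Without step 3: final = m=10, x=10 (same)
Without step 4: final = m=-10, x=10 (different)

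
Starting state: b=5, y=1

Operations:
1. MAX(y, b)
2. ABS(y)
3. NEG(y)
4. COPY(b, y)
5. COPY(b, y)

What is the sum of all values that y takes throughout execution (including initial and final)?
-4

Values of y at each step:
Initial: y = 1
After step 1: y = 5
After step 2: y = 5
After step 3: y = -5
After step 4: y = -5
After step 5: y = -5
Sum = 1 + 5 + 5 + -5 + -5 + -5 = -4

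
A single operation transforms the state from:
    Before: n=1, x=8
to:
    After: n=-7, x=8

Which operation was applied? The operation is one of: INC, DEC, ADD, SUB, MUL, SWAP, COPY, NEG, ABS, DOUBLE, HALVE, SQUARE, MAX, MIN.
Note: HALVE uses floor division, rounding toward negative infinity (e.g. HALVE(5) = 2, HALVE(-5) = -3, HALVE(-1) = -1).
SUB(n, x)

Analyzing the change:
Before: n=1, x=8
After: n=-7, x=8
Variable n changed from 1 to -7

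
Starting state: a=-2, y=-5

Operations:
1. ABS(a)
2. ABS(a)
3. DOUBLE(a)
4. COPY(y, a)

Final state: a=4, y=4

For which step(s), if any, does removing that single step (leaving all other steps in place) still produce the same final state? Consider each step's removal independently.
Step(s) 1, 2

Testing removal of each single step:
Without step 1: final = a=4, y=4 (same)
Without step 2: final = a=4, y=4 (same)
Without step 3: final = a=2, y=2 (different)
Without step 4: final = a=4, y=-5 (different)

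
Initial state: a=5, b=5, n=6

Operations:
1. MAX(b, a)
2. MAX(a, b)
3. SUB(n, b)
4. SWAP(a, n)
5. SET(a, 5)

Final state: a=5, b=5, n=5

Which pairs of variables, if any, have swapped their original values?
None

Comparing initial and final values:
n: 6 → 5
a: 5 → 5
b: 5 → 5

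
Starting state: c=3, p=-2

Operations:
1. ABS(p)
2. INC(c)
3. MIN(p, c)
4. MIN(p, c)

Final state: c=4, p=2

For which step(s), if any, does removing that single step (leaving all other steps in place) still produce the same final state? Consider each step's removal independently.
Step(s) 3, 4

Testing removal of each single step:
Without step 1: final = c=4, p=-2 (different)
Without step 2: final = c=3, p=2 (different)
Without step 3: final = c=4, p=2 (same)
Without step 4: final = c=4, p=2 (same)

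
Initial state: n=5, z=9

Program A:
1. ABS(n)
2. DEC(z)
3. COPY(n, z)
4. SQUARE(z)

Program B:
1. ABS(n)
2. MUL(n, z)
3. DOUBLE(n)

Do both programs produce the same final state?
No

Program A final state: n=8, z=64
Program B final state: n=90, z=9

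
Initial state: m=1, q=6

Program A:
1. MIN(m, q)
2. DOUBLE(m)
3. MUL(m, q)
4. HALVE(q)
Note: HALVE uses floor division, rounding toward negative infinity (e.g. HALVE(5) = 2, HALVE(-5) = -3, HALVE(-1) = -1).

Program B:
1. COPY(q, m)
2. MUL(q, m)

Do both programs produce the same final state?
No

Program A final state: m=12, q=3
Program B final state: m=1, q=1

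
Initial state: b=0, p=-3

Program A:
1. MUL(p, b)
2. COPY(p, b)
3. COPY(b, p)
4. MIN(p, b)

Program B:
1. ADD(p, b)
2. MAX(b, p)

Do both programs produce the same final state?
No

Program A final state: b=0, p=0
Program B final state: b=0, p=-3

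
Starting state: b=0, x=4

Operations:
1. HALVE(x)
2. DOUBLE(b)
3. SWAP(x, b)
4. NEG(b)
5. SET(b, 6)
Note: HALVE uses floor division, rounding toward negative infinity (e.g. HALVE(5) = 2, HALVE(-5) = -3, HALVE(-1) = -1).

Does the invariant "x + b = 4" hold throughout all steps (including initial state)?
No, violated after step 1

The invariant is violated after step 1.

State at each step:
Initial: b=0, x=4
After step 1: b=0, x=2
After step 2: b=0, x=2
After step 3: b=2, x=0
After step 4: b=-2, x=0
After step 5: b=6, x=0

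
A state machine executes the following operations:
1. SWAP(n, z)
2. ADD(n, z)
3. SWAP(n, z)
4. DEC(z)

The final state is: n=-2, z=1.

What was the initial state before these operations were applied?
n=-2, z=4

Working backwards:
Final state: n=-2, z=1
Before step 4 (DEC(z)): n=-2, z=2
Before step 3 (SWAP(n, z)): n=2, z=-2
Before step 2 (ADD(n, z)): n=4, z=-2
Before step 1 (SWAP(n, z)): n=-2, z=4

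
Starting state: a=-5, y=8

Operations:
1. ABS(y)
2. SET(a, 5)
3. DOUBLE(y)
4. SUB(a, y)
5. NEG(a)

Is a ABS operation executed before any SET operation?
Yes

First ABS: step 1
First SET: step 2
Since 1 < 2, ABS comes first.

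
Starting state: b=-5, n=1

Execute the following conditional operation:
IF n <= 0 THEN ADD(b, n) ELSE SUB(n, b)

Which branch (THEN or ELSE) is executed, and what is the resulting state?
Branch: ELSE, Final state: b=-5, n=6

Evaluating condition: n <= 0
n = 1
Condition is False, so ELSE branch executes
After SUB(n, b): b=-5, n=6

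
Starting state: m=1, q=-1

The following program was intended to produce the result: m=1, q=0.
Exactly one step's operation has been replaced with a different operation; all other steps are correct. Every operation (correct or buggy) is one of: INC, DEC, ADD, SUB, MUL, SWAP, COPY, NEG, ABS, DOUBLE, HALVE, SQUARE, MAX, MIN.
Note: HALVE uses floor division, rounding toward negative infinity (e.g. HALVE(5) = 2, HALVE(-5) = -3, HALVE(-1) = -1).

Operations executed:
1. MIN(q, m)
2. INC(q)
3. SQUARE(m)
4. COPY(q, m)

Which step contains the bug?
Step 4

Trace with buggy code:
Initial: m=1, q=-1
After step 1: m=1, q=-1
After step 2: m=1, q=0
After step 3: m=1, q=0
After step 4: m=1, q=1
Actual final m=1, q=1 ≠ expected m=1, q=0.
Step 4 is the only position where a single-operation replacement can produce the expected result.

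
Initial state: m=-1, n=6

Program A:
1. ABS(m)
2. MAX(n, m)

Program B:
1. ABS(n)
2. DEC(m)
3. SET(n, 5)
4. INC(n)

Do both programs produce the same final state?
No

Program A final state: m=1, n=6
Program B final state: m=-2, n=6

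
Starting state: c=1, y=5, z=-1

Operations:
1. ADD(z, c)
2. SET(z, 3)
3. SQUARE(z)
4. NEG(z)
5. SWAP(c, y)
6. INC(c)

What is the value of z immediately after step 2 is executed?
z = 3

Tracing z through execution:
Initial: z = -1
After step 1 (ADD(z, c)): z = 0
After step 2 (SET(z, 3)): z = 3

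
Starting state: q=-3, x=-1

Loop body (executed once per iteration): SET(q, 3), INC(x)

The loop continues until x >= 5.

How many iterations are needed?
6

Tracing iterations:
Initial: q=-3, x=-1
After iteration 1: q=3, x=0
After iteration 2: q=3, x=1
After iteration 3: q=3, x=2
After iteration 4: q=3, x=3
After iteration 5: q=3, x=4
After iteration 6: q=3, x=5
x >= 5 now holds, so the loop exits after 6 iterations.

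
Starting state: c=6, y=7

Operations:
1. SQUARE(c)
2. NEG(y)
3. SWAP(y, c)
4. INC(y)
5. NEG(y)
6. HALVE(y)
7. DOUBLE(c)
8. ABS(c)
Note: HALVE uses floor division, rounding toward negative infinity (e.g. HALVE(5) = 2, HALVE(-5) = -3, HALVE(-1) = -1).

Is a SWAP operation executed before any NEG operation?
No

First SWAP: step 3
First NEG: step 2
Since 3 > 2, NEG comes first.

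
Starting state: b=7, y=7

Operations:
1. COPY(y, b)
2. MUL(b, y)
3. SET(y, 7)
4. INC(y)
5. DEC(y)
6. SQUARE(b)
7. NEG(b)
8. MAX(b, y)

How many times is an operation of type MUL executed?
1

Counting MUL operations:
Step 2: MUL(b, y) ← MUL
Total: 1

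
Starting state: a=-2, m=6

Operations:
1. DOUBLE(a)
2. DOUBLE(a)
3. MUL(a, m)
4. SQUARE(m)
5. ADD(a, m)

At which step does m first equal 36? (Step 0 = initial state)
Step 4

Tracing m:
Initial: m = 6
After step 1: m = 6
After step 2: m = 6
After step 3: m = 6
After step 4: m = 36 ← first occurrence
After step 5: m = 36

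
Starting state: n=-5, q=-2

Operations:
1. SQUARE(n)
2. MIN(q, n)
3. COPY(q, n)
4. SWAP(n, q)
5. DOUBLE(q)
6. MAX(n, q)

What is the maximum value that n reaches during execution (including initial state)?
50

Values of n at each step:
Initial: n = -5
After step 1: n = 25
After step 2: n = 25
After step 3: n = 25
After step 4: n = 25
After step 5: n = 25
After step 6: n = 50 ← maximum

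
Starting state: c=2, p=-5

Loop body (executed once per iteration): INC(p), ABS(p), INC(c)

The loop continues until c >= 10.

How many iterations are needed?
8

Tracing iterations:
Initial: c=2, p=-5
After iteration 1: c=3, p=4
After iteration 2: c=4, p=5
After iteration 3: c=5, p=6
After iteration 4: c=6, p=7
After iteration 5: c=7, p=8
After iteration 6: c=8, p=9
After iteration 7: c=9, p=10
After iteration 8: c=10, p=11
c >= 10 now holds, so the loop exits after 8 iterations.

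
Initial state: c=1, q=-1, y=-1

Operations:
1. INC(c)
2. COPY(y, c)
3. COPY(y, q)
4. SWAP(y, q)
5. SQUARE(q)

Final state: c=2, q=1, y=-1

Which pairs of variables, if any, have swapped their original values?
None

Comparing initial and final values:
q: -1 → 1
y: -1 → -1
c: 1 → 2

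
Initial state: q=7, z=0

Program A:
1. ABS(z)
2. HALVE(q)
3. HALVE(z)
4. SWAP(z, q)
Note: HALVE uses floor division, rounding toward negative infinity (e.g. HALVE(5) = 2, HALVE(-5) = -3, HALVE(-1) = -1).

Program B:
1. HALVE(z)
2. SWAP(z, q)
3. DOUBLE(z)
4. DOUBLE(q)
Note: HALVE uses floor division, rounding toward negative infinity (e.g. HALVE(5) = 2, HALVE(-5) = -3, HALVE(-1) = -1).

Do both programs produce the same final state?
No

Program A final state: q=0, z=3
Program B final state: q=0, z=14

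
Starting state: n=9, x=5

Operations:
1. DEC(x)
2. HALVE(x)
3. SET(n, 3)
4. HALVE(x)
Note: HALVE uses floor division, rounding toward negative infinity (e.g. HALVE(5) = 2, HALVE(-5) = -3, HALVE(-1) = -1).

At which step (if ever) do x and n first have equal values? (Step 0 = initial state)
Never

x and n never become equal during execution.

Comparing values at each step:
Initial: x=5, n=9
After step 1: x=4, n=9
After step 2: x=2, n=9
After step 3: x=2, n=3
After step 4: x=1, n=3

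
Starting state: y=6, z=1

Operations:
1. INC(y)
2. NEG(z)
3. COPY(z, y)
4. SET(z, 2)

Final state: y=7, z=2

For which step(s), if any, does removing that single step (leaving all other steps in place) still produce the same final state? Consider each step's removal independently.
Step(s) 2, 3

Testing removal of each single step:
Without step 1: final = y=6, z=2 (different)
Without step 2: final = y=7, z=2 (same)
Without step 3: final = y=7, z=2 (same)
Without step 4: final = y=7, z=7 (different)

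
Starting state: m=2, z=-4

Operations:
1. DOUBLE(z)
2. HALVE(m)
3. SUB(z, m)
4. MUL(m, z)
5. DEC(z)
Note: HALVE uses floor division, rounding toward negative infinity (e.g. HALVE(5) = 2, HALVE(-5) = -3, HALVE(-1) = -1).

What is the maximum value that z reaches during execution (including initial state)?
-4

Values of z at each step:
Initial: z = -4 ← maximum
After step 1: z = -8
After step 2: z = -8
After step 3: z = -9
After step 4: z = -9
After step 5: z = -10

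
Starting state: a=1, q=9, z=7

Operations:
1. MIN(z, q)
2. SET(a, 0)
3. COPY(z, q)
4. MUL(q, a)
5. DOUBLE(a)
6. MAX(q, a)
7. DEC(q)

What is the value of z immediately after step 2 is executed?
z = 7

Tracing z through execution:
Initial: z = 7
After step 1 (MIN(z, q)): z = 7
After step 2 (SET(a, 0)): z = 7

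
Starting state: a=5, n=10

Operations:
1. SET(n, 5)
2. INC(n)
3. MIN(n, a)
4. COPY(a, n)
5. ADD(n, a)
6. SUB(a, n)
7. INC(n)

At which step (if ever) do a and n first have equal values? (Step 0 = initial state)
Step 1

a and n first become equal after step 1.

Comparing values at each step:
Initial: a=5, n=10
After step 1: a=5, n=5 ← equal!
After step 2: a=5, n=6
After step 3: a=5, n=5 ← equal!
After step 4: a=5, n=5 ← equal!
After step 5: a=5, n=10
After step 6: a=-5, n=10
After step 7: a=-5, n=11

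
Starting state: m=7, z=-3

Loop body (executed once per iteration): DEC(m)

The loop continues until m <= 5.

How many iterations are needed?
2

Tracing iterations:
Initial: m=7, z=-3
After iteration 1: m=6, z=-3
After iteration 2: m=5, z=-3
m <= 5 now holds, so the loop exits after 2 iterations.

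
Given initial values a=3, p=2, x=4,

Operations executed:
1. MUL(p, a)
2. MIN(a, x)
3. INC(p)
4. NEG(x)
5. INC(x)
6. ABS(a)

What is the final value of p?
p = 7

Tracing execution:
Step 1: MUL(p, a) → p = 6
Step 2: MIN(a, x) → p = 6
Step 3: INC(p) → p = 7
Step 4: NEG(x) → p = 7
Step 5: INC(x) → p = 7
Step 6: ABS(a) → p = 7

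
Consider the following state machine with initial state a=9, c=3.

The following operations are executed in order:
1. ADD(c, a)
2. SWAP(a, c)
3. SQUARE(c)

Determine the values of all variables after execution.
{a: 12, c: 81}

Step-by-step execution:
Initial: a=9, c=3
After step 1 (ADD(c, a)): a=9, c=12
After step 2 (SWAP(a, c)): a=12, c=9
After step 3 (SQUARE(c)): a=12, c=81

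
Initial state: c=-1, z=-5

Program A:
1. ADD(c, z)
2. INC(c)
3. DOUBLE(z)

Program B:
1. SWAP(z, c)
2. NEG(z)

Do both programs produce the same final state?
No

Program A final state: c=-5, z=-10
Program B final state: c=-5, z=1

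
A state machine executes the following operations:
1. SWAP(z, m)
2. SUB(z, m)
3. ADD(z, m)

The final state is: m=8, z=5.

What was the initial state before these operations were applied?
m=5, z=8

Working backwards:
Final state: m=8, z=5
Before step 3 (ADD(z, m)): m=8, z=-3
Before step 2 (SUB(z, m)): m=8, z=5
Before step 1 (SWAP(z, m)): m=5, z=8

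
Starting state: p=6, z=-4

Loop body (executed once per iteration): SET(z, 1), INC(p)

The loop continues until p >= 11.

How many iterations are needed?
5

Tracing iterations:
Initial: p=6, z=-4
After iteration 1: p=7, z=1
After iteration 2: p=8, z=1
After iteration 3: p=9, z=1
After iteration 4: p=10, z=1
After iteration 5: p=11, z=1
p >= 11 now holds, so the loop exits after 5 iterations.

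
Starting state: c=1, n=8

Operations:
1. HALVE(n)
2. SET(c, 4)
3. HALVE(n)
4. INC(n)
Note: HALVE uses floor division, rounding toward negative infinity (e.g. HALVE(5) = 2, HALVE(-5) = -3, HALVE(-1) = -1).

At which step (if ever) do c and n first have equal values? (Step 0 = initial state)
Step 2

c and n first become equal after step 2.

Comparing values at each step:
Initial: c=1, n=8
After step 1: c=1, n=4
After step 2: c=4, n=4 ← equal!
After step 3: c=4, n=2
After step 4: c=4, n=3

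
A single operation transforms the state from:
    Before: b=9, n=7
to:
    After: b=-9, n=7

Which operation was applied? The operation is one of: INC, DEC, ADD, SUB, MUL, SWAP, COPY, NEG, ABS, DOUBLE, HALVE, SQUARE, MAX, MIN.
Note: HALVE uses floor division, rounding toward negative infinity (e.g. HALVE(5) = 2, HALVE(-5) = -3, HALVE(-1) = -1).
NEG(b)

Analyzing the change:
Before: b=9, n=7
After: b=-9, n=7
Variable b changed from 9 to -9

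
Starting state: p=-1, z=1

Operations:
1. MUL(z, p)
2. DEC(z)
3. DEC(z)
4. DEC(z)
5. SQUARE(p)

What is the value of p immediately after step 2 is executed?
p = -1

Tracing p through execution:
Initial: p = -1
After step 1 (MUL(z, p)): p = -1
After step 2 (DEC(z)): p = -1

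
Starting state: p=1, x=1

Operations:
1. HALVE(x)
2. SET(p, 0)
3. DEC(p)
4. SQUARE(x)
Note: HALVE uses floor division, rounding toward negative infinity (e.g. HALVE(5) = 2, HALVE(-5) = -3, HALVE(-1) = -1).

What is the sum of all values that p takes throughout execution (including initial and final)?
0

Values of p at each step:
Initial: p = 1
After step 1: p = 1
After step 2: p = 0
After step 3: p = -1
After step 4: p = -1
Sum = 1 + 1 + 0 + -1 + -1 = 0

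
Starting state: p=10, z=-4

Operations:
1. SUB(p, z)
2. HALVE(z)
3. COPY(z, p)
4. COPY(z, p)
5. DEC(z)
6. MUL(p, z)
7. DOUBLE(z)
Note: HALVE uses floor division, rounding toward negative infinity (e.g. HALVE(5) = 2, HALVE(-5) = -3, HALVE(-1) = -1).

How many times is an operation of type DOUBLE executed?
1

Counting DOUBLE operations:
Step 7: DOUBLE(z) ← DOUBLE
Total: 1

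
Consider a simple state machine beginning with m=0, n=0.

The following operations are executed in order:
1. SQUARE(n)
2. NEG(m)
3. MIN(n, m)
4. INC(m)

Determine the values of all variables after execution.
{m: 1, n: 0}

Step-by-step execution:
Initial: m=0, n=0
After step 1 (SQUARE(n)): m=0, n=0
After step 2 (NEG(m)): m=0, n=0
After step 3 (MIN(n, m)): m=0, n=0
After step 4 (INC(m)): m=1, n=0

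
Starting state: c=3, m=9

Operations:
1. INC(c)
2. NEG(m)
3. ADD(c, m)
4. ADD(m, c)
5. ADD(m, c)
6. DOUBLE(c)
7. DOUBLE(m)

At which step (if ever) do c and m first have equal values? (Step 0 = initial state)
Never

c and m never become equal during execution.

Comparing values at each step:
Initial: c=3, m=9
After step 1: c=4, m=9
After step 2: c=4, m=-9
After step 3: c=-5, m=-9
After step 4: c=-5, m=-14
After step 5: c=-5, m=-19
After step 6: c=-10, m=-19
After step 7: c=-10, m=-38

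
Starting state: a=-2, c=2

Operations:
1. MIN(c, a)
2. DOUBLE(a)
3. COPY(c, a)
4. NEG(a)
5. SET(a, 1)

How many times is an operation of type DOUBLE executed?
1

Counting DOUBLE operations:
Step 2: DOUBLE(a) ← DOUBLE
Total: 1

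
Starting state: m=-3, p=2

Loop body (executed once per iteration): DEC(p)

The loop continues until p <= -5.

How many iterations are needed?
7

Tracing iterations:
Initial: m=-3, p=2
After iteration 1: m=-3, p=1
After iteration 2: m=-3, p=0
After iteration 3: m=-3, p=-1
After iteration 4: m=-3, p=-2
After iteration 5: m=-3, p=-3
After iteration 6: m=-3, p=-4
After iteration 7: m=-3, p=-5
p <= -5 now holds, so the loop exits after 7 iterations.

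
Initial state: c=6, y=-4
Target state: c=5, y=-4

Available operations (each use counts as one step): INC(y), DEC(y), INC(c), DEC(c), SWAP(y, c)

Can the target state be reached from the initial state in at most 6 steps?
Yes

Path (1 step): DEC(c)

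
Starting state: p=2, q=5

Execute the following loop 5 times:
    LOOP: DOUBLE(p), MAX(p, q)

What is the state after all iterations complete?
p=80, q=5

Iteration trace:
Start: p=2, q=5
After iteration 1: p=5, q=5
After iteration 2: p=10, q=5
After iteration 3: p=20, q=5
After iteration 4: p=40, q=5
After iteration 5: p=80, q=5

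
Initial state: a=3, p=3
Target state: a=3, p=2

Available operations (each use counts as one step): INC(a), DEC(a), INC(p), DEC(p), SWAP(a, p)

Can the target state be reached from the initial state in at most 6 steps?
Yes

Path (1 step): DEC(p)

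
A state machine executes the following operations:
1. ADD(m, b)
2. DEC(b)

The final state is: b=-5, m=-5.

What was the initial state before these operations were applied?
b=-4, m=-1

Working backwards:
Final state: b=-5, m=-5
Before step 2 (DEC(b)): b=-4, m=-5
Before step 1 (ADD(m, b)): b=-4, m=-1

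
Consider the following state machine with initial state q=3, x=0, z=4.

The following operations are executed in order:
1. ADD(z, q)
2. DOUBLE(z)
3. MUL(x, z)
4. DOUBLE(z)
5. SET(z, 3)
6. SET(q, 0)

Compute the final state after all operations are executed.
{q: 0, x: 0, z: 3}

Step-by-step execution:
Initial: q=3, x=0, z=4
After step 1 (ADD(z, q)): q=3, x=0, z=7
After step 2 (DOUBLE(z)): q=3, x=0, z=14
After step 3 (MUL(x, z)): q=3, x=0, z=14
After step 4 (DOUBLE(z)): q=3, x=0, z=28
After step 5 (SET(z, 3)): q=3, x=0, z=3
After step 6 (SET(q, 0)): q=0, x=0, z=3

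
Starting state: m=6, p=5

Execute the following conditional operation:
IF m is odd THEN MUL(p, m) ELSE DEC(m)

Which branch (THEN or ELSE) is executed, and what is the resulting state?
Branch: ELSE, Final state: m=5, p=5

Evaluating condition: m is odd
Condition is False, so ELSE branch executes
After DEC(m): m=5, p=5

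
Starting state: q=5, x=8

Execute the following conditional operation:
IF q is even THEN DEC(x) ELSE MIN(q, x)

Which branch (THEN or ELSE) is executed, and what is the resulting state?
Branch: ELSE, Final state: q=5, x=8

Evaluating condition: q is even
Condition is False, so ELSE branch executes
After MIN(q, x): q=5, x=8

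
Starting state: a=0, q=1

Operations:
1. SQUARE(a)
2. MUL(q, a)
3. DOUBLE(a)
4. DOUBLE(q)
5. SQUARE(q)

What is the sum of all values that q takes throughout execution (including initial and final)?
2

Values of q at each step:
Initial: q = 1
After step 1: q = 1
After step 2: q = 0
After step 3: q = 0
After step 4: q = 0
After step 5: q = 0
Sum = 1 + 1 + 0 + 0 + 0 + 0 = 2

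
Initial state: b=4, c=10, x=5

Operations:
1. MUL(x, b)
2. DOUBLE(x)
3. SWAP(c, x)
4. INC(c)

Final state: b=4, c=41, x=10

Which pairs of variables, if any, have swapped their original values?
None

Comparing initial and final values:
b: 4 → 4
x: 5 → 10
c: 10 → 41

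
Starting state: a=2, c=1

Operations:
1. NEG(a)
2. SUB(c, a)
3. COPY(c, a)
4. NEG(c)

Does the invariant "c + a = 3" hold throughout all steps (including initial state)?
No, violated after step 1

The invariant is violated after step 1.

State at each step:
Initial: a=2, c=1
After step 1: a=-2, c=1
After step 2: a=-2, c=3
After step 3: a=-2, c=-2
After step 4: a=-2, c=2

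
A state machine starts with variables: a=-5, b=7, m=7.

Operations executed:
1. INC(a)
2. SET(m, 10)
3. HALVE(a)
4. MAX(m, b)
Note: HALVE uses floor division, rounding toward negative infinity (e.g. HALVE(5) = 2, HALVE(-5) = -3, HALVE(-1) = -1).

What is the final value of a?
a = -2

Tracing execution:
Step 1: INC(a) → a = -4
Step 2: SET(m, 10) → a = -4
Step 3: HALVE(a) → a = -2
Step 4: MAX(m, b) → a = -2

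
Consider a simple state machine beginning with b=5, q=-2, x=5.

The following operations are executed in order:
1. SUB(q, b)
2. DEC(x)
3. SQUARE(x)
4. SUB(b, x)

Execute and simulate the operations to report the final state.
{b: -11, q: -7, x: 16}

Step-by-step execution:
Initial: b=5, q=-2, x=5
After step 1 (SUB(q, b)): b=5, q=-7, x=5
After step 2 (DEC(x)): b=5, q=-7, x=4
After step 3 (SQUARE(x)): b=5, q=-7, x=16
After step 4 (SUB(b, x)): b=-11, q=-7, x=16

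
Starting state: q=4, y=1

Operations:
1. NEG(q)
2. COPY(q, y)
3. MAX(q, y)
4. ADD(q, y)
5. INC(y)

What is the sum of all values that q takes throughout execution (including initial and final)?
6

Values of q at each step:
Initial: q = 4
After step 1: q = -4
After step 2: q = 1
After step 3: q = 1
After step 4: q = 2
After step 5: q = 2
Sum = 4 + -4 + 1 + 1 + 2 + 2 = 6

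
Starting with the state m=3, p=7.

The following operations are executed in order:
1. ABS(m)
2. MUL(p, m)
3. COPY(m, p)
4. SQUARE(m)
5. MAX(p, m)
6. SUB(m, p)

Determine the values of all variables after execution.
{m: 0, p: 441}

Step-by-step execution:
Initial: m=3, p=7
After step 1 (ABS(m)): m=3, p=7
After step 2 (MUL(p, m)): m=3, p=21
After step 3 (COPY(m, p)): m=21, p=21
After step 4 (SQUARE(m)): m=441, p=21
After step 5 (MAX(p, m)): m=441, p=441
After step 6 (SUB(m, p)): m=0, p=441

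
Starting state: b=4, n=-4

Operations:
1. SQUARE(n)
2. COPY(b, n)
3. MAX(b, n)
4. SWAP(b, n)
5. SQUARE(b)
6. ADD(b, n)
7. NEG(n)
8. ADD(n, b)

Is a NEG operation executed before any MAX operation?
No

First NEG: step 7
First MAX: step 3
Since 7 > 3, MAX comes first.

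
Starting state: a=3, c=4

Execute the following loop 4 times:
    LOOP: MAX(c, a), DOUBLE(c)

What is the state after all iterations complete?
a=3, c=64

Iteration trace:
Start: a=3, c=4
After iteration 1: a=3, c=8
After iteration 2: a=3, c=16
After iteration 3: a=3, c=32
After iteration 4: a=3, c=64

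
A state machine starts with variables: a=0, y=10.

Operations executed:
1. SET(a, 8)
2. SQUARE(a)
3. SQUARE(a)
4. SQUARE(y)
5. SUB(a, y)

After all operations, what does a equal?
a = 3996

Tracing execution:
Step 1: SET(a, 8) → a = 8
Step 2: SQUARE(a) → a = 64
Step 3: SQUARE(a) → a = 4096
Step 4: SQUARE(y) → a = 4096
Step 5: SUB(a, y) → a = 3996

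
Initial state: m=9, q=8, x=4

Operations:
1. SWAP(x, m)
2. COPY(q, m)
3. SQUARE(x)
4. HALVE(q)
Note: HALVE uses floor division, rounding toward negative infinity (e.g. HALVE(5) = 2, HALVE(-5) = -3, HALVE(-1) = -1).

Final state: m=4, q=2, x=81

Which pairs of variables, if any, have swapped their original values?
None

Comparing initial and final values:
q: 8 → 2
x: 4 → 81
m: 9 → 4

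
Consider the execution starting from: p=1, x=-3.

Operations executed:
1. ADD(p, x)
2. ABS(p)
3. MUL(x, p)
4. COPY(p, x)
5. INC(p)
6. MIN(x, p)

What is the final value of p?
p = -5

Tracing execution:
Step 1: ADD(p, x) → p = -2
Step 2: ABS(p) → p = 2
Step 3: MUL(x, p) → p = 2
Step 4: COPY(p, x) → p = -6
Step 5: INC(p) → p = -5
Step 6: MIN(x, p) → p = -5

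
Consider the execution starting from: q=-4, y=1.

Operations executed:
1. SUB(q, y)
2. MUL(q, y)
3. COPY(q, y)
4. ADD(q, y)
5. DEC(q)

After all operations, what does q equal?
q = 1

Tracing execution:
Step 1: SUB(q, y) → q = -5
Step 2: MUL(q, y) → q = -5
Step 3: COPY(q, y) → q = 1
Step 4: ADD(q, y) → q = 2
Step 5: DEC(q) → q = 1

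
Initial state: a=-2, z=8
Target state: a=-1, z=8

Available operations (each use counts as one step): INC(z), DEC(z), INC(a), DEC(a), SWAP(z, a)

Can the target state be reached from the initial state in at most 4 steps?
Yes

Path (1 step): INC(a)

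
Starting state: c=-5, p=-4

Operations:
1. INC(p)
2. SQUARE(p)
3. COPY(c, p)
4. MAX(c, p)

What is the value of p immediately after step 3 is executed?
p = 9

Tracing p through execution:
Initial: p = -4
After step 1 (INC(p)): p = -3
After step 2 (SQUARE(p)): p = 9
After step 3 (COPY(c, p)): p = 9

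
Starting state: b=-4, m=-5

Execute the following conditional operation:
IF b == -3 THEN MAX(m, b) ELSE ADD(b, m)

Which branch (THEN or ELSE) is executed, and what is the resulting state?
Branch: ELSE, Final state: b=-9, m=-5

Evaluating condition: b == -3
b = -4
Condition is False, so ELSE branch executes
After ADD(b, m): b=-9, m=-5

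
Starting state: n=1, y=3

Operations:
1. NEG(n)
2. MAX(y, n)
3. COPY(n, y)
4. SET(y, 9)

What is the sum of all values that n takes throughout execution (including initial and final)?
5

Values of n at each step:
Initial: n = 1
After step 1: n = -1
After step 2: n = -1
After step 3: n = 3
After step 4: n = 3
Sum = 1 + -1 + -1 + 3 + 3 = 5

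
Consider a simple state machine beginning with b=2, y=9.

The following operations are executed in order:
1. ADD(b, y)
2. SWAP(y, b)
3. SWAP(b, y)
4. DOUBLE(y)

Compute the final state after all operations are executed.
{b: 11, y: 18}

Step-by-step execution:
Initial: b=2, y=9
After step 1 (ADD(b, y)): b=11, y=9
After step 2 (SWAP(y, b)): b=9, y=11
After step 3 (SWAP(b, y)): b=11, y=9
After step 4 (DOUBLE(y)): b=11, y=18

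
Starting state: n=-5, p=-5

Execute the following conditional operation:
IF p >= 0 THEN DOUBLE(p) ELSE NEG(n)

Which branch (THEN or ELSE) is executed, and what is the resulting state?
Branch: ELSE, Final state: n=5, p=-5

Evaluating condition: p >= 0
p = -5
Condition is False, so ELSE branch executes
After NEG(n): n=5, p=-5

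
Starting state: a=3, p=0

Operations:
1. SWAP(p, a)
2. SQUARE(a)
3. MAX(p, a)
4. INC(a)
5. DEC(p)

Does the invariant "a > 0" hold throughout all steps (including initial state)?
No, violated after step 1

The invariant is violated after step 1.

State at each step:
Initial: a=3, p=0
After step 1: a=0, p=3
After step 2: a=0, p=3
After step 3: a=0, p=3
After step 4: a=1, p=3
After step 5: a=1, p=2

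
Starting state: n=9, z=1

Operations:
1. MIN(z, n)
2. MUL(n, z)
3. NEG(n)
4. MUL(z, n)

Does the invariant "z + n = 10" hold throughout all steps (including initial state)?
No, violated after step 3

The invariant is violated after step 3.

State at each step:
Initial: n=9, z=1
After step 1: n=9, z=1
After step 2: n=9, z=1
After step 3: n=-9, z=1
After step 4: n=-9, z=-9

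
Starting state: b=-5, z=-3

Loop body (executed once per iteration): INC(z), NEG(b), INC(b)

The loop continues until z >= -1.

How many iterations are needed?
2

Tracing iterations:
Initial: b=-5, z=-3
After iteration 1: b=6, z=-2
After iteration 2: b=-5, z=-1
z >= -1 now holds, so the loop exits after 2 iterations.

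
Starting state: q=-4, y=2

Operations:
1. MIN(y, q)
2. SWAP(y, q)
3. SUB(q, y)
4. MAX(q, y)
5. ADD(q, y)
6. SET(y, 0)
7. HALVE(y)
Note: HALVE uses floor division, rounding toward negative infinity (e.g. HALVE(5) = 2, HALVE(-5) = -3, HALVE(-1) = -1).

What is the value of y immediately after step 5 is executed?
y = -4

Tracing y through execution:
Initial: y = 2
After step 1 (MIN(y, q)): y = -4
After step 2 (SWAP(y, q)): y = -4
After step 3 (SUB(q, y)): y = -4
After step 4 (MAX(q, y)): y = -4
After step 5 (ADD(q, y)): y = -4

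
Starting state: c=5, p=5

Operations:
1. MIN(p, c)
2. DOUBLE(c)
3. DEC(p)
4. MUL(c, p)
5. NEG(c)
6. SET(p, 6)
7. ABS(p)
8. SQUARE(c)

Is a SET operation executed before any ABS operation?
Yes

First SET: step 6
First ABS: step 7
Since 6 < 7, SET comes first.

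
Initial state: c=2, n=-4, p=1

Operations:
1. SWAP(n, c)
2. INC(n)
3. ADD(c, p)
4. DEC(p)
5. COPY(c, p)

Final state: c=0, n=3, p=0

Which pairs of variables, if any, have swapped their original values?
None

Comparing initial and final values:
c: 2 → 0
n: -4 → 3
p: 1 → 0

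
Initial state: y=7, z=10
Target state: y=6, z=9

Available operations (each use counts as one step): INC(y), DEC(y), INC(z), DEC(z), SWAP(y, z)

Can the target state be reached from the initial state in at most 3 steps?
Yes

Path (2 steps): DEC(y) → DEC(z)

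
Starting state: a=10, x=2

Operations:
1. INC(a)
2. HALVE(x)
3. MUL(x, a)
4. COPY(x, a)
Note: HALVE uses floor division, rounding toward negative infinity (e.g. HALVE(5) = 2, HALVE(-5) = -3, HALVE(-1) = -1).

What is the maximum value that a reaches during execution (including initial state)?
11

Values of a at each step:
Initial: a = 10
After step 1: a = 11 ← maximum
After step 2: a = 11
After step 3: a = 11
After step 4: a = 11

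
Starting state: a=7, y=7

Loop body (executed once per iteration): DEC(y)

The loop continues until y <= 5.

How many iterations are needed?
2

Tracing iterations:
Initial: a=7, y=7
After iteration 1: a=7, y=6
After iteration 2: a=7, y=5
y <= 5 now holds, so the loop exits after 2 iterations.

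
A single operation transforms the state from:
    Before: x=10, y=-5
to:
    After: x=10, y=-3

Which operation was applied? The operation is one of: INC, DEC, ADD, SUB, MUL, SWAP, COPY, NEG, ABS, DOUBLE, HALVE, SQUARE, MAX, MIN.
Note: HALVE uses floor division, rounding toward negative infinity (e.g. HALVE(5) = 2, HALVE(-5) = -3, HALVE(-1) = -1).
HALVE(y)

Analyzing the change:
Before: x=10, y=-5
After: x=10, y=-3
Variable y changed from -5 to -3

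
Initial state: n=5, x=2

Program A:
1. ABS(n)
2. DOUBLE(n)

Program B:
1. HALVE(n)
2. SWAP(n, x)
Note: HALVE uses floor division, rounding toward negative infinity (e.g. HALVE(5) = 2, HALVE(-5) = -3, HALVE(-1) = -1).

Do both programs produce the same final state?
No

Program A final state: n=10, x=2
Program B final state: n=2, x=2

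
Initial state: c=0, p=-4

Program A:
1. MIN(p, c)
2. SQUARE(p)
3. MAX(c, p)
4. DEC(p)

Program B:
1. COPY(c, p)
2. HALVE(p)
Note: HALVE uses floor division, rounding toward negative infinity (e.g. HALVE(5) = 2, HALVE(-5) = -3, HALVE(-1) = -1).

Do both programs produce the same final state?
No

Program A final state: c=16, p=15
Program B final state: c=-4, p=-2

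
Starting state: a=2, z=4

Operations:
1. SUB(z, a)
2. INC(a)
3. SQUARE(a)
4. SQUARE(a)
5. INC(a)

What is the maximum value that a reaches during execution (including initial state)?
82

Values of a at each step:
Initial: a = 2
After step 1: a = 2
After step 2: a = 3
After step 3: a = 9
After step 4: a = 81
After step 5: a = 82 ← maximum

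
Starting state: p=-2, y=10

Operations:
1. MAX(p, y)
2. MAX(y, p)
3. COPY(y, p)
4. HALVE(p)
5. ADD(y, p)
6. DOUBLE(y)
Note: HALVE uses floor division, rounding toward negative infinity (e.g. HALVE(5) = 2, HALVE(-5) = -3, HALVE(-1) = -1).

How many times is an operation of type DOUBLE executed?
1

Counting DOUBLE operations:
Step 6: DOUBLE(y) ← DOUBLE
Total: 1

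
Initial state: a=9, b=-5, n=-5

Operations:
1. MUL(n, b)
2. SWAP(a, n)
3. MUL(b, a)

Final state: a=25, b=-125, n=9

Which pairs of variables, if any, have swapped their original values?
None

Comparing initial and final values:
a: 9 → 25
b: -5 → -125
n: -5 → 9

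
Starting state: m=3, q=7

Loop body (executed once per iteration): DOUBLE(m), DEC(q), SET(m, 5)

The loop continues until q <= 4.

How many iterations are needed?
3

Tracing iterations:
Initial: m=3, q=7
After iteration 1: m=5, q=6
After iteration 2: m=5, q=5
After iteration 3: m=5, q=4
q <= 4 now holds, so the loop exits after 3 iterations.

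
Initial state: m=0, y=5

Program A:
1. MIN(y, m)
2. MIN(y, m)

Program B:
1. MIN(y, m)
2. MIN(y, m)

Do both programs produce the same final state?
Yes

Program A final state: m=0, y=0
Program B final state: m=0, y=0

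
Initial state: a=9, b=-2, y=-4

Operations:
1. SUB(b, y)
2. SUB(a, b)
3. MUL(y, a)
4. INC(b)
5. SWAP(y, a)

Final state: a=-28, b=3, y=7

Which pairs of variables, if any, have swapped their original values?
None

Comparing initial and final values:
b: -2 → 3
a: 9 → -28
y: -4 → 7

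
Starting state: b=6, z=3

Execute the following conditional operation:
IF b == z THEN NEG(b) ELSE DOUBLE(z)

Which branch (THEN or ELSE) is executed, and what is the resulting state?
Branch: ELSE, Final state: b=6, z=6

Evaluating condition: b == z
b = 6, z = 3
Condition is False, so ELSE branch executes
After DOUBLE(z): b=6, z=6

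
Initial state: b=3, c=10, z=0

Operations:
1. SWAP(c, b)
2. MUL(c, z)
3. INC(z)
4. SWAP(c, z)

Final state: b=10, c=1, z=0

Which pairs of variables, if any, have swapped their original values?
None

Comparing initial and final values:
z: 0 → 0
b: 3 → 10
c: 10 → 1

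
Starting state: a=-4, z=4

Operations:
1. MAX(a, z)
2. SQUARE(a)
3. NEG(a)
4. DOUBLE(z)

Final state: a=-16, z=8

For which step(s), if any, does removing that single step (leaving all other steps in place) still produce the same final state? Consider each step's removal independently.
Step(s) 1

Testing removal of each single step:
Without step 1: final = a=-16, z=8 (same)
Without step 2: final = a=-4, z=8 (different)
Without step 3: final = a=16, z=8 (different)
Without step 4: final = a=-16, z=4 (different)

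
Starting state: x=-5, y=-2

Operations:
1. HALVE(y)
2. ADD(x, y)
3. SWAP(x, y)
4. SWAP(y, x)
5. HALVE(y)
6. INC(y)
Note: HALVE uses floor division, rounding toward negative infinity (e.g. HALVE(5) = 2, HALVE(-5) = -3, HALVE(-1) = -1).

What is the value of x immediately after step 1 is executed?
x = -5

Tracing x through execution:
Initial: x = -5
After step 1 (HALVE(y)): x = -5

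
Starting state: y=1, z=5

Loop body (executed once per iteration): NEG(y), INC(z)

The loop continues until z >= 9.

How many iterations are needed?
4

Tracing iterations:
Initial: y=1, z=5
After iteration 1: y=-1, z=6
After iteration 2: y=1, z=7
After iteration 3: y=-1, z=8
After iteration 4: y=1, z=9
z >= 9 now holds, so the loop exits after 4 iterations.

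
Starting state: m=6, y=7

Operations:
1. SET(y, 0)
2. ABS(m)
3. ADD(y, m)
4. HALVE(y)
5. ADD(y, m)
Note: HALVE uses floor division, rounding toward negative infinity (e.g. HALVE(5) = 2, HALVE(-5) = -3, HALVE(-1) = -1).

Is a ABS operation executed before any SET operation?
No

First ABS: step 2
First SET: step 1
Since 2 > 1, SET comes first.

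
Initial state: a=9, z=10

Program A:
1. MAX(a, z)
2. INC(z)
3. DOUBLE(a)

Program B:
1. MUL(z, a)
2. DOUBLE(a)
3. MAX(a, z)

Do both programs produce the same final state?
No

Program A final state: a=20, z=11
Program B final state: a=90, z=90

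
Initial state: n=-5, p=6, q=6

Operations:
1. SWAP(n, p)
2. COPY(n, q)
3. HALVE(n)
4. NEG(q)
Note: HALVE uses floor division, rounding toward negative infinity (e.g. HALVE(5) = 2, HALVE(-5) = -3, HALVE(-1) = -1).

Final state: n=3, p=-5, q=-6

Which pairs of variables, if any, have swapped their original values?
None

Comparing initial and final values:
q: 6 → -6
p: 6 → -5
n: -5 → 3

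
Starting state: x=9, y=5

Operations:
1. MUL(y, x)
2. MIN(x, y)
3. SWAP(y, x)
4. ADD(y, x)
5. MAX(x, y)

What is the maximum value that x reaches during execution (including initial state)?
54

Values of x at each step:
Initial: x = 9
After step 1: x = 9
After step 2: x = 9
After step 3: x = 45
After step 4: x = 45
After step 5: x = 54 ← maximum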